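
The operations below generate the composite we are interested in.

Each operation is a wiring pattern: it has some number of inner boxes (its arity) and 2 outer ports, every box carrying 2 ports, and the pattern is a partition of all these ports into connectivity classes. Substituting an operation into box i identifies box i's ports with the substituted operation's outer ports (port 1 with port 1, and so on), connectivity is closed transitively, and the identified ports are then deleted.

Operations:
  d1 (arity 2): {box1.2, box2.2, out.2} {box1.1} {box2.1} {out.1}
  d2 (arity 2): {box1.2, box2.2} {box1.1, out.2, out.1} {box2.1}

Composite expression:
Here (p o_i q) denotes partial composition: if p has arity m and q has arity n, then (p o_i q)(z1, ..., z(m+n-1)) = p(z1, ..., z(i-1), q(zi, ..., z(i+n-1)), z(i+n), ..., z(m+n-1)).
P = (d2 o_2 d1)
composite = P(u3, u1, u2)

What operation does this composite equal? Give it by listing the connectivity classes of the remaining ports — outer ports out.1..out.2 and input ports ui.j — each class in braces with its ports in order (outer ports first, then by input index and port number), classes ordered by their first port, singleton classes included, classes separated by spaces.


{out.1, out.2, u3.1} {u1.1} {u1.2, u2.2, u3.2} {u2.1}

Substituting into d2 glues patterns; closure does the rest.
d1 over (u1, u2) gives {out.1} {out.2, u1.2, u2.2} {u1.1} {u2.1}, out.j being that stage's outer ports
d2 over (u3, u1, u2) gives {out.1, out.2, u3.1} {u1.1} {u1.2, u2.2, u3.2} {u2.1}, out.j being that stage's outer ports


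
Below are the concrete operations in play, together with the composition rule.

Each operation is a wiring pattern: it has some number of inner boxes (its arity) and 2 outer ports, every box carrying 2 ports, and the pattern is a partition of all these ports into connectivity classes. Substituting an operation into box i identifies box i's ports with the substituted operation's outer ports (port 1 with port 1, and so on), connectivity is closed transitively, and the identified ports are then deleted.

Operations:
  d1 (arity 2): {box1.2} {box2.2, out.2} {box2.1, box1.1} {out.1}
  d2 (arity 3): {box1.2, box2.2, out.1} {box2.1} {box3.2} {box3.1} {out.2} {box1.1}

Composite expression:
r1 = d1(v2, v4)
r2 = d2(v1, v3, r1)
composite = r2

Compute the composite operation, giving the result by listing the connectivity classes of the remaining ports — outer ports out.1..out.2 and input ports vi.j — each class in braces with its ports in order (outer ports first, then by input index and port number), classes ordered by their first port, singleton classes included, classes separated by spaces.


{out.1, v1.2, v3.2} {out.2} {v1.1} {v2.1, v4.1} {v2.2} {v3.1} {v4.2}

Reachability decides: close wires over d2-identified ports.
stage d1: inputs (v2, v4), connectivity {out.1} {out.2, v4.2} {v2.1, v4.1} {v2.2}, out.j its boundary
stage d2: inputs (v1, v3, v2, v4), connectivity {out.1, v1.2, v3.2} {out.2} {v1.1} {v2.1, v4.1} {v2.2} {v3.1} {v4.2}, out.j its boundary


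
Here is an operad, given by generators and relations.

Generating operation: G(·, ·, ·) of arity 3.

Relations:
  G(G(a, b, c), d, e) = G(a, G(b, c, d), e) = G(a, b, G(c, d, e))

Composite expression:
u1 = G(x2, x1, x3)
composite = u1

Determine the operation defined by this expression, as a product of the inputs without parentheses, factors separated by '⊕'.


x2 ⊕ x1 ⊕ x3


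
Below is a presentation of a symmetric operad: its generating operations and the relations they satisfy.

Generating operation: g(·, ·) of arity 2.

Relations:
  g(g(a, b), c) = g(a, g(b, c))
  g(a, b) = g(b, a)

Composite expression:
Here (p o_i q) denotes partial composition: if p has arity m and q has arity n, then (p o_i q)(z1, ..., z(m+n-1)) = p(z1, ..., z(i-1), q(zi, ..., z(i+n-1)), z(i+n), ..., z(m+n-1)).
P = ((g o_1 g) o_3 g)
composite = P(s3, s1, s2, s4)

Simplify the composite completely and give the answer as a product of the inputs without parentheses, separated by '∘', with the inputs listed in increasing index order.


Both nesting and order wash out for g; what remains is which s's occur.
g(s3, s1) flattens to s3 ∘ s1
g(s2, s4) flattens to s2 ∘ s4
g(g(s3, s1), g(s2, s4)) flattens to s3 ∘ s1 ∘ s2 ∘ s4
sorting the factors by input index: s1 ∘ s2 ∘ s3 ∘ s4

s1 ∘ s2 ∘ s3 ∘ s4


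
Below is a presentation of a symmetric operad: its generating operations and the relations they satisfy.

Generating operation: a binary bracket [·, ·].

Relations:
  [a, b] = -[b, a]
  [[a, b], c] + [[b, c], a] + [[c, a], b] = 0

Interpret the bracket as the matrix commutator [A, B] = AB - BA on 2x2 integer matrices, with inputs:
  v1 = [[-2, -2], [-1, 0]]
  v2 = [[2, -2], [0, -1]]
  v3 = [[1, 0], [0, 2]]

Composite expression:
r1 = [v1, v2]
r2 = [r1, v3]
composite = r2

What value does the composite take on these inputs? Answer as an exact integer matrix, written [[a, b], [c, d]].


[[0, 10], [3, 0]]

[v1, v2] = [[-2, 10], [-3, 2]]
[[v1, v2], v3] = [[0, 10], [3, 0]]


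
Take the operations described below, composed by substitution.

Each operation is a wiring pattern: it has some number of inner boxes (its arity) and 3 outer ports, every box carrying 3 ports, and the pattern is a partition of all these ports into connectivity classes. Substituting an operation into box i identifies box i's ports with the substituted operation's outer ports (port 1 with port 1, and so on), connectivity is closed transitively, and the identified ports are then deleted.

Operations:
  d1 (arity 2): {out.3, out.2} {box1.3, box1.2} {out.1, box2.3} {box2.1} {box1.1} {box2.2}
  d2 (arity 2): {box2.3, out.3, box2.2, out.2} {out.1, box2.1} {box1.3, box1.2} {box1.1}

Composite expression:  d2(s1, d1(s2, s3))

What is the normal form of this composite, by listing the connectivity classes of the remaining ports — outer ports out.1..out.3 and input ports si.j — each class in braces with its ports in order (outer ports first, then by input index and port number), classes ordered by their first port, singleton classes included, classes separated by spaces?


{out.1, s3.3} {out.2, out.3} {s1.1} {s1.2, s1.3} {s2.1} {s2.2, s2.3} {s3.1} {s3.2}

After gluing at d2, chains via deleted ports link the s-ports.
the subtree at d1 composes to {out.1, s3.3} {out.2, out.3} {s2.1} {s2.2, s2.3} {s3.1} {s3.2} on (s2, s3); out.j = own outer ports
the subtree at d2 composes to {out.1, s3.3} {out.2, out.3} {s1.1} {s1.2, s1.3} {s2.1} {s2.2, s2.3} {s3.1} {s3.2} on (s1, s2, s3); out.j = own outer ports


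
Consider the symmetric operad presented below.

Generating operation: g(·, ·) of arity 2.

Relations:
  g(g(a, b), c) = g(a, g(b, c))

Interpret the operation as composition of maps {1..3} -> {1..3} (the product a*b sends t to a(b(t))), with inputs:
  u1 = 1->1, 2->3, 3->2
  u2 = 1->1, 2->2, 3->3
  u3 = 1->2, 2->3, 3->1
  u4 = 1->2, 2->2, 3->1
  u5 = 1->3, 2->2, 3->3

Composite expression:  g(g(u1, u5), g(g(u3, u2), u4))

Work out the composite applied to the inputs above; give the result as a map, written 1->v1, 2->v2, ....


1->2, 2->2, 3->3

g(u1, u5) = 1->2, 2->3, 3->2
g(u3, u2) = 1->2, 2->3, 3->1
g(g(u3, u2), u4) = 1->3, 2->3, 3->2
g(g(u1, u5), g(g(u3, u2), u4)) = 1->2, 2->2, 3->3


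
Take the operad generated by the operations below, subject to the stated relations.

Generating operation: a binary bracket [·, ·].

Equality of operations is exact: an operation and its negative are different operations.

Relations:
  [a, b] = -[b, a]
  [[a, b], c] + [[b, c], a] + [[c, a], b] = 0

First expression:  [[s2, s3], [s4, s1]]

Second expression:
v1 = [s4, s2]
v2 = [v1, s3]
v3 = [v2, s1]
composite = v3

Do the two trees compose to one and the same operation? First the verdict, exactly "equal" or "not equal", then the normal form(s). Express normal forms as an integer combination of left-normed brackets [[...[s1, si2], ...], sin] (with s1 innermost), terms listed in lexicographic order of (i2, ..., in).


not equal — first [[[s1, s4], s2], s3] - [[[s1, s4], s3], s2], second [[[s1, s2], s4], s3] - [[[s1, s3], s2], s4] + [[[s1, s3], s4], s2] - [[[s1, s4], s2], s3]


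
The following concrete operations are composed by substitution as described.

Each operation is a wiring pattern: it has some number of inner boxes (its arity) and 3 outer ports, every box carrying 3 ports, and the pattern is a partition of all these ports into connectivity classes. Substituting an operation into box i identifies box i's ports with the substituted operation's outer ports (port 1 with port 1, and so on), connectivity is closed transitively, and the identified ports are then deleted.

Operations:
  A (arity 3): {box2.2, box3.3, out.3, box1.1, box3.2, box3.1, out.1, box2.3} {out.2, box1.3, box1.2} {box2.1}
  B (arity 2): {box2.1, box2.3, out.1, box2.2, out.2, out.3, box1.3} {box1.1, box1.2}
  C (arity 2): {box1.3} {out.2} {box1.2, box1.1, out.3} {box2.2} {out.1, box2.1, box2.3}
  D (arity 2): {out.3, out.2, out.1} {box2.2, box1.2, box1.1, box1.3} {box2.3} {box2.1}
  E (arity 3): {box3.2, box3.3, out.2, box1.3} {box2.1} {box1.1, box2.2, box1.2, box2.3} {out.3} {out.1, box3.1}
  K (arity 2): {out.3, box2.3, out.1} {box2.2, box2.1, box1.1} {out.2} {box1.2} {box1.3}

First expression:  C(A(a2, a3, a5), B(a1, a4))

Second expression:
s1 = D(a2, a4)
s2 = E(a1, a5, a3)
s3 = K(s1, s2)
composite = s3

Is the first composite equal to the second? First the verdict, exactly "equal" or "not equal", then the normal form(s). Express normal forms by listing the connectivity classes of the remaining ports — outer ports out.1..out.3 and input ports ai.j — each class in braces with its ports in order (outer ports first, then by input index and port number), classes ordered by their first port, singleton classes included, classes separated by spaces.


Reducing the first expression gives {out.1, a1.3, a4.1, a4.2, a4.3} {out.2} {out.3, a2.1, a2.2, a2.3, a3.2, a3.3, a5.1, a5.2, a5.3} {a1.1, a1.2} {a3.1}
Reducing the second expression gives {out.1, out.3} {out.2} {a1.1, a1.2, a5.2, a5.3} {a1.3, a3.1, a3.2, a3.3} {a2.1, a2.2, a2.3, a4.2} {a4.1} {a4.3} {a5.1}
Distinct normal forms: not equal.

not equal — first {out.1, a1.3, a4.1, a4.2, a4.3} {out.2} {out.3, a2.1, a2.2, a2.3, a3.2, a3.3, a5.1, a5.2, a5.3} {a1.1, a1.2} {a3.1}, second {out.1, out.3} {out.2} {a1.1, a1.2, a5.2, a5.3} {a1.3, a3.1, a3.2, a3.3} {a2.1, a2.2, a2.3, a4.2} {a4.1} {a4.3} {a5.1}


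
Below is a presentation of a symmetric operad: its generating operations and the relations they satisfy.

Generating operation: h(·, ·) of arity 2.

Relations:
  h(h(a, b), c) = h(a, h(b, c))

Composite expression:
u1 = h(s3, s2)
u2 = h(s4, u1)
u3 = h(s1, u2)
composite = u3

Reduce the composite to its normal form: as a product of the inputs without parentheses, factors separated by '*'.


s1 * s4 * s3 * s2

Under associativity of h, the answer is the s's in reading order.
h(s3, s2) flattens to s3 * s2
h(s4, h(s3, s2)) flattens to s4 * s3 * s2
h(s1, h(s4, h(s3, s2))) flattens to s1 * s4 * s3 * s2


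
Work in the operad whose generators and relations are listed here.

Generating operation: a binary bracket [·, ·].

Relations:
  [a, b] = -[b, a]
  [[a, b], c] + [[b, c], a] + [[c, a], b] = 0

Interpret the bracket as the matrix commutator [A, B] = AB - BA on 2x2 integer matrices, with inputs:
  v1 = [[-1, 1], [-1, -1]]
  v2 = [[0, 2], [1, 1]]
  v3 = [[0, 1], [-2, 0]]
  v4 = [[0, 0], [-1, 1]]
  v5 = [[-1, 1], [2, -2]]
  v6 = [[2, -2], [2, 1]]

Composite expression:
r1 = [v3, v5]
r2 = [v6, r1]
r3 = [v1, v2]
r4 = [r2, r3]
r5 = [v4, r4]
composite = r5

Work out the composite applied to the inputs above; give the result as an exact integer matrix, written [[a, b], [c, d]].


[[-78, 78], [102, 78]]

[v3, v5] = [[4, -1], [-2, -4]]
[v6, [v3, v5]] = [[6, 15], [18, -6]]
[v1, v2] = [[3, 1], [1, -3]]
[[v6, [v3, v5]], [v1, v2]] = [[-3, -78], [96, 3]]
[v4, [[v6, [v3, v5]], [v1, v2]]] = [[-78, 78], [102, 78]]


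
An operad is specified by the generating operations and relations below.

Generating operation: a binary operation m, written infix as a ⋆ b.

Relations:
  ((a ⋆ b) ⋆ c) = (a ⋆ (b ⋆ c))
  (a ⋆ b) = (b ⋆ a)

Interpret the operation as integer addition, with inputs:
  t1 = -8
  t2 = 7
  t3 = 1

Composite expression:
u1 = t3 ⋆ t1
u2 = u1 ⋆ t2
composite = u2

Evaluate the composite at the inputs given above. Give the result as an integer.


0

(t3 ⋆ t1) = -7
((t3 ⋆ t1) ⋆ t2) = 0


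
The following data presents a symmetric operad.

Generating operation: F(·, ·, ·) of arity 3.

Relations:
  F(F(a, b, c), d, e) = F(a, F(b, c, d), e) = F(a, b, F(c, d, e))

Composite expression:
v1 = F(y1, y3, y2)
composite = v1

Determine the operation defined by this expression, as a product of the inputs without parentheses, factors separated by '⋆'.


y1 ⋆ y3 ⋆ y2

Associativity of F dissolves the nesting; only the y-input order survives.
F(y1, y3, y2) flattens to y1 ⋆ y3 ⋆ y2


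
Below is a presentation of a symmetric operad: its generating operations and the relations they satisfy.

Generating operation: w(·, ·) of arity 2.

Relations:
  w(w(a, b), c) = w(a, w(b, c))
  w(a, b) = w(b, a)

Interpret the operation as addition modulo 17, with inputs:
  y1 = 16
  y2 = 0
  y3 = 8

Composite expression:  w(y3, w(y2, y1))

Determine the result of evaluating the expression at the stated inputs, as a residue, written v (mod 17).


7 (mod 17)

w(y2, y1) = 16
w(y3, w(y2, y1)) = 7


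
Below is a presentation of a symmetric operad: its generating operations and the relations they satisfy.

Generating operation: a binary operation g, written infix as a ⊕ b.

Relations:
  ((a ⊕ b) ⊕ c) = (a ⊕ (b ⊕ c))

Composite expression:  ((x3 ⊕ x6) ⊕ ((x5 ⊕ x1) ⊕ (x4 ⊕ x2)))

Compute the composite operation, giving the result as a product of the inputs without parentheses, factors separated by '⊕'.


Every regrouping of g is equal, so read the x-inputs in written order.
(x3 ⊕ x6) spells out as x3 ⊕ x6
(x5 ⊕ x1) spells out as x5 ⊕ x1
(x4 ⊕ x2) spells out as x4 ⊕ x2
((x5 ⊕ x1) ⊕ (x4 ⊕ x2)) spells out as x5 ⊕ x1 ⊕ x4 ⊕ x2
((x3 ⊕ x6) ⊕ ((x5 ⊕ x1) ⊕ (x4 ⊕ x2))) spells out as x3 ⊕ x6 ⊕ x5 ⊕ x1 ⊕ x4 ⊕ x2

x3 ⊕ x6 ⊕ x5 ⊕ x1 ⊕ x4 ⊕ x2


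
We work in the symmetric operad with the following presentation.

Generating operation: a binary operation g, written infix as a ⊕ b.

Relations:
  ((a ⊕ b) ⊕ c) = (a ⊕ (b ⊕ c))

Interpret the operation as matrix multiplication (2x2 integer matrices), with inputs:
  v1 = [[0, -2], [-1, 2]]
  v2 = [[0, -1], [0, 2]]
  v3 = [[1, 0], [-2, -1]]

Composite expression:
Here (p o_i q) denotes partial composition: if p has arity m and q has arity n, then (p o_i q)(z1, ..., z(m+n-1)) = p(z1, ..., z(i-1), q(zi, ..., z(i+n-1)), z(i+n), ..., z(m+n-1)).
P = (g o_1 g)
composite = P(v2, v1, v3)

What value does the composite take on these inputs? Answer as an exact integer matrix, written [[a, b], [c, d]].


[[5, 2], [-10, -4]]

(v2 ⊕ v1) = [[1, -2], [-2, 4]]
((v2 ⊕ v1) ⊕ v3) = [[5, 2], [-10, -4]]


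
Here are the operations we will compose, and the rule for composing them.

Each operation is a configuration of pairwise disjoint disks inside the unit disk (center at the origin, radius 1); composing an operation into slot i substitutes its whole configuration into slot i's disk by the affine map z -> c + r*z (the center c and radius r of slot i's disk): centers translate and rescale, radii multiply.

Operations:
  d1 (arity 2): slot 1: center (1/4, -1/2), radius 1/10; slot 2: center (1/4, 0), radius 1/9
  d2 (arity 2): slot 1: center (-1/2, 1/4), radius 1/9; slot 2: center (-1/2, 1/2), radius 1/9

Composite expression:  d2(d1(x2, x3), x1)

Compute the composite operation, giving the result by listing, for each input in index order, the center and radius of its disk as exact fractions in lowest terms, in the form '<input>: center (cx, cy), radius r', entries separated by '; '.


x1: center (-1/2, 1/2), radius 1/9; x2: center (-17/36, 7/36), radius 1/90; x3: center (-17/36, 1/4), radius 1/81

Only the slot chain above each x matters under d2; compose those maps.
x2 passes through 2 substitutions, ending at center (-17/36, 7/36), radius 1/90
x3 passes through 2 substitutions, ending at center (-17/36, 1/4), radius 1/81
x1 passes through 1 substitution, ending at center (-1/2, 1/2), radius 1/9


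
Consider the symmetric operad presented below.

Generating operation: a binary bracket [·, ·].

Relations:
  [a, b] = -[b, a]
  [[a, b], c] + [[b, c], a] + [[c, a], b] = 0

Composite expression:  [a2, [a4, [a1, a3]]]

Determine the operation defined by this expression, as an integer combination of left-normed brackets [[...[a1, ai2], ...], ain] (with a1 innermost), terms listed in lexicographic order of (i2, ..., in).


[[[a1, a3], a4], a2]

A multilinear Lie element is pinned by a1-initial words (a1 innermost).
Composite bracket: [a2, [a4, [a1, a3]]]
Under [a, b] = ab - ba we get 8 signed associative words (2^3 = 8).
Words beginning with a1 determine it all:
  a1a3a4a2 (sign +1) contributes +[[[a1, a3], a4], a2]


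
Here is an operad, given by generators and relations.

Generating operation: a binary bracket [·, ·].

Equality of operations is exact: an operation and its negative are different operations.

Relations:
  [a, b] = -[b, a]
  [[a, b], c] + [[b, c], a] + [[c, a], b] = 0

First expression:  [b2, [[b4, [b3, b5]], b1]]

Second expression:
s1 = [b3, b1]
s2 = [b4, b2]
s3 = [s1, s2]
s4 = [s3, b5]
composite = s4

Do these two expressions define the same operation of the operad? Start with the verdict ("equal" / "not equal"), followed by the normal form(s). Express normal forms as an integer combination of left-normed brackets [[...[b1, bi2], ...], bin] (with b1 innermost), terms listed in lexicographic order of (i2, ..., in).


not equal: they reduce to -[[[[b1, b3], b5], b4], b2] + [[[[b1, b4], b3], b5], b2] - [[[[b1, b4], b5], b3], b2] + [[[[b1, b5], b3], b4], b2] and [[[[b1, b3], b2], b4], b5] - [[[[b1, b3], b4], b2], b5]

The first expression, normalized: -[[[[b1, b3], b5], b4], b2] + [[[[b1, b4], b3], b5], b2] - [[[[b1, b4], b5], b3], b2] + [[[[b1, b5], b3], b4], b2]
The second expression, normalized: [[[[b1, b3], b2], b4], b5] - [[[[b1, b3], b4], b2], b5]
Different reductions; not equal.


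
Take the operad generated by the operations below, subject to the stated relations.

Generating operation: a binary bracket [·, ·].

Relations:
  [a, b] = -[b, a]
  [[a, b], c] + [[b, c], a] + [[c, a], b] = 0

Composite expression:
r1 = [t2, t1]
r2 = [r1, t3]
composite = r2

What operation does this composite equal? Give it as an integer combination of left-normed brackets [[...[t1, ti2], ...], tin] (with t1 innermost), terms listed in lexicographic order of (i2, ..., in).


-[[t1, t2], t3]

A multilinear Lie element is pinned by t1-initial words (t1 innermost).
Composite bracket: [[t2, t1], t3]
Expanding via [a, b] = ab - ba: 4 signed words (2^2 = 4).
The t1-initial words carry the normal form:
  the word t1t2t3 carries sign -1 and contributes -[[t1, t2], t3]


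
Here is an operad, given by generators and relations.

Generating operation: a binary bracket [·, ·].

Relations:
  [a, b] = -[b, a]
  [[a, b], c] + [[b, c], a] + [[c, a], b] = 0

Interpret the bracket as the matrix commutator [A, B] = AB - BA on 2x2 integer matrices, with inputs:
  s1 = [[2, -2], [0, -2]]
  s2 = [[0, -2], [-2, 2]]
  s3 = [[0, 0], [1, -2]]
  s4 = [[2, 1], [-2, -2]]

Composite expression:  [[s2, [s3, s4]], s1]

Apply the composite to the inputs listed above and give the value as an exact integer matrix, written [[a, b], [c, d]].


[[40, 80], [80, -40]]


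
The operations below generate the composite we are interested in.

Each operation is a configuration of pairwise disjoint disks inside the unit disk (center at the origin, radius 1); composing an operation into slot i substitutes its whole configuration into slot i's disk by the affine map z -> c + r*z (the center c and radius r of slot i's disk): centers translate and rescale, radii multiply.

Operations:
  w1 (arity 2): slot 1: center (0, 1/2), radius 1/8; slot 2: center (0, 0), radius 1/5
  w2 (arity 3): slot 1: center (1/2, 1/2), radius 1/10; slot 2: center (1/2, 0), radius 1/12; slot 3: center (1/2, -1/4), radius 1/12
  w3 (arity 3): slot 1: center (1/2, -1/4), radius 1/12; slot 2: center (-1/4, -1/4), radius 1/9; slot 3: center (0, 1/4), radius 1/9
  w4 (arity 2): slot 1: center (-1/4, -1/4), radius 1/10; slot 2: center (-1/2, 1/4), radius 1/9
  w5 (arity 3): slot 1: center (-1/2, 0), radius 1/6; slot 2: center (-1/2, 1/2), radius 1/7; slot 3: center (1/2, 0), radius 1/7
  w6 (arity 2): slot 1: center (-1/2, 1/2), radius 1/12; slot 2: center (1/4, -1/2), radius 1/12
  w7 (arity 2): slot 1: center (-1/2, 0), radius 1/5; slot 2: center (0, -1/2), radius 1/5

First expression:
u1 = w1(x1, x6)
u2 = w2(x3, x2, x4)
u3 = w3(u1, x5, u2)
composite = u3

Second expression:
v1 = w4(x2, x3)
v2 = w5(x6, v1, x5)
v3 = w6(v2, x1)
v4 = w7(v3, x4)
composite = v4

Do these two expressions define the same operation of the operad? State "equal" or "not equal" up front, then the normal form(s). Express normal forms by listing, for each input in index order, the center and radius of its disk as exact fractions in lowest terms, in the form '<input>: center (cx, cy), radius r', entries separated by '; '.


not equal; first: x1: center (1/2, -5/24), radius 1/96; x2: center (1/18, 1/4), radius 1/108; x3: center (1/18, 11/36), radius 1/90; x4: center (1/18, 2/9), radius 1/108; x5: center (-1/4, -1/4), radius 1/9; x6: center (1/2, -1/4), radius 1/60; second: x1: center (-9/20, -1/10), radius 1/60; x2: center (-341/560, 181/1680), radius 1/4200; x3: center (-64/105, 61/560), radius 1/3780; x4: center (0, -1/2), radius 1/5; x5: center (-71/120, 1/10), radius 1/420; x6: center (-73/120, 1/10), radius 1/360

In normal form, the first expression is x1: center (1/2, -5/24), radius 1/96; x2: center (1/18, 1/4), radius 1/108; x3: center (1/18, 11/36), radius 1/90; x4: center (1/18, 2/9), radius 1/108; x5: center (-1/4, -1/4), radius 1/9; x6: center (1/2, -1/4), radius 1/60
In normal form, the second expression is x1: center (-9/20, -1/10), radius 1/60; x2: center (-341/560, 181/1680), radius 1/4200; x3: center (-64/105, 61/560), radius 1/3780; x4: center (0, -1/2), radius 1/5; x5: center (-71/120, 1/10), radius 1/420; x6: center (-73/120, 1/10), radius 1/360
They disagree, so not equal.


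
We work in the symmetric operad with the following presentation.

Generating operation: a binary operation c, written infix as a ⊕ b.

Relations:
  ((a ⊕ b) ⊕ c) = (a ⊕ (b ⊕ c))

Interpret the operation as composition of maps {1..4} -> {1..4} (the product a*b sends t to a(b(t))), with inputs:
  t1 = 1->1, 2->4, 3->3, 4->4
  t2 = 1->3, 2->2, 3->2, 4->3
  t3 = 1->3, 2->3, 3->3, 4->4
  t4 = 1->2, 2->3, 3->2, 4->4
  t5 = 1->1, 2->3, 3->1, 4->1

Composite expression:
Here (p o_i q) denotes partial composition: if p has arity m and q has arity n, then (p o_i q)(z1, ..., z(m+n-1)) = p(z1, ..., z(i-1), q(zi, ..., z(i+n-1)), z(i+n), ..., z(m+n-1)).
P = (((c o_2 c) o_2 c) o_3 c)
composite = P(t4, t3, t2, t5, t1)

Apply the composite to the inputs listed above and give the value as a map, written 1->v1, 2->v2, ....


1->2, 2->2, 3->2, 4->2

(t2 ⊕ t5) = 1->3, 2->2, 3->3, 4->3
(t3 ⊕ (t2 ⊕ t5)) = 1->3, 2->3, 3->3, 4->3
((t3 ⊕ (t2 ⊕ t5)) ⊕ t1) = 1->3, 2->3, 3->3, 4->3
(t4 ⊕ ((t3 ⊕ (t2 ⊕ t5)) ⊕ t1)) = 1->2, 2->2, 3->2, 4->2


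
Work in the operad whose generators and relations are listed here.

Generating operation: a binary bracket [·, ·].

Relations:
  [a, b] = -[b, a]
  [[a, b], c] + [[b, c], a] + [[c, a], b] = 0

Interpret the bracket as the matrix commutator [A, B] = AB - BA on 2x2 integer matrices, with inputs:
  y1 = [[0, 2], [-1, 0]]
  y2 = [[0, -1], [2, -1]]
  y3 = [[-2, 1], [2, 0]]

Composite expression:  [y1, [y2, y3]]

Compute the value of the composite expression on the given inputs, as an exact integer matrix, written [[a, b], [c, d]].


[[-13, 16], [8, 13]]

[y2, y3] = [[-4, -1], [-6, 4]]
[y1, [y2, y3]] = [[-13, 16], [8, 13]]


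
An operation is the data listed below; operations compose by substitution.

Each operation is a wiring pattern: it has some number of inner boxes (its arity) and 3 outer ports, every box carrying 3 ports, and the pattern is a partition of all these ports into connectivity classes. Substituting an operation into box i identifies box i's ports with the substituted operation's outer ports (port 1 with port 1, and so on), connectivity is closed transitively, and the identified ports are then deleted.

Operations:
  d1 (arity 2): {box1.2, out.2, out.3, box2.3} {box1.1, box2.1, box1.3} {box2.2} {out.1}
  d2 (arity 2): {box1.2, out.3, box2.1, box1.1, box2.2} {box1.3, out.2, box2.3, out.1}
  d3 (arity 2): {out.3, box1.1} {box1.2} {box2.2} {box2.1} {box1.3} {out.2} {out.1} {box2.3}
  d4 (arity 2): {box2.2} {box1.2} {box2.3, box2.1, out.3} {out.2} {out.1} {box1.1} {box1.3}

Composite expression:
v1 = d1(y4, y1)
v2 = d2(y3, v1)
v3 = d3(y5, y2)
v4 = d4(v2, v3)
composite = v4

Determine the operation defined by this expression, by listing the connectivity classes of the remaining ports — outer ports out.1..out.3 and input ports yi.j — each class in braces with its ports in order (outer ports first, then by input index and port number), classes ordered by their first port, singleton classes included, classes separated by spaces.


{out.1} {out.2} {out.3, y5.1} {y1.1, y4.1, y4.3} {y1.2} {y1.3, y3.1, y3.2, y3.3, y4.2} {y2.1} {y2.2} {y2.3} {y5.2} {y5.3}


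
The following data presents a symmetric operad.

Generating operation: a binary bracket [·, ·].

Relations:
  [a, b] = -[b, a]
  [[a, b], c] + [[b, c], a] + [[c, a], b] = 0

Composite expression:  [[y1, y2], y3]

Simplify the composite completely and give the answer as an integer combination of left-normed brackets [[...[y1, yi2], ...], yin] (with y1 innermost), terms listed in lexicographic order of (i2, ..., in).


A multilinear Lie element is pinned by y1-initial words (y1 innermost).
Composite bracket: [[y1, y2], y3]
Each bracket splits as ab - ba, giving 4 signed words (2^2 = 4).
Words beginning with y1 determine it all:
  y1y2y3 (sign +1) contributes +[[y1, y2], y3]

[[y1, y2], y3]


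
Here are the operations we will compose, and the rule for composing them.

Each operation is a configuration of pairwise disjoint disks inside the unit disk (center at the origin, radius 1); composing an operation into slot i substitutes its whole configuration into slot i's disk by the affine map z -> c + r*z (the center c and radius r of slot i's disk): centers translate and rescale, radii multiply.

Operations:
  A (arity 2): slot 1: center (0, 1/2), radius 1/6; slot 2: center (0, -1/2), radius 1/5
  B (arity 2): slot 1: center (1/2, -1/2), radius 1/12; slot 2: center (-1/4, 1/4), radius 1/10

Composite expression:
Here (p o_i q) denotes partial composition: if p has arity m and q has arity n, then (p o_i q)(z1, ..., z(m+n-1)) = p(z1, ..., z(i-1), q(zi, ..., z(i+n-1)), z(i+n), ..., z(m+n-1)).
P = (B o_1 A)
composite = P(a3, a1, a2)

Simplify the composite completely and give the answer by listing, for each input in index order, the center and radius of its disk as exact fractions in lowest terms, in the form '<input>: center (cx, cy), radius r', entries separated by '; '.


a1: center (1/2, -13/24), radius 1/60; a2: center (-1/4, 1/4), radius 1/10; a3: center (1/2, -11/24), radius 1/72

Nesting under B composes maps z -> c + r*z down each a-path.
input a3: applying the 2 nested substitutions gives center (1/2, -11/24), radius 1/72
input a1: applying the 2 nested substitutions gives center (1/2, -13/24), radius 1/60
input a2: applying the 1 nested substitution gives center (-1/4, 1/4), radius 1/10


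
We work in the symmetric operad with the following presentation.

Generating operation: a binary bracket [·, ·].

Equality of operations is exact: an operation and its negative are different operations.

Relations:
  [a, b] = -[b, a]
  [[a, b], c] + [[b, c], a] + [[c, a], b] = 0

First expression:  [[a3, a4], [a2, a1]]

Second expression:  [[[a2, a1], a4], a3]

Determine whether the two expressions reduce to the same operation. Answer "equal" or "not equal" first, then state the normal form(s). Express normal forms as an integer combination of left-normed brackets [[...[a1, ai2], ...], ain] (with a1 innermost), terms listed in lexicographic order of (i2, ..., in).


The first expression reduces to [[[a1, a2], a3], a4] - [[[a1, a2], a4], a3]
The second expression reduces to -[[[a1, a2], a4], a3]
They disagree, so not equal.

not equal: they reduce to [[[a1, a2], a3], a4] - [[[a1, a2], a4], a3] and -[[[a1, a2], a4], a3]


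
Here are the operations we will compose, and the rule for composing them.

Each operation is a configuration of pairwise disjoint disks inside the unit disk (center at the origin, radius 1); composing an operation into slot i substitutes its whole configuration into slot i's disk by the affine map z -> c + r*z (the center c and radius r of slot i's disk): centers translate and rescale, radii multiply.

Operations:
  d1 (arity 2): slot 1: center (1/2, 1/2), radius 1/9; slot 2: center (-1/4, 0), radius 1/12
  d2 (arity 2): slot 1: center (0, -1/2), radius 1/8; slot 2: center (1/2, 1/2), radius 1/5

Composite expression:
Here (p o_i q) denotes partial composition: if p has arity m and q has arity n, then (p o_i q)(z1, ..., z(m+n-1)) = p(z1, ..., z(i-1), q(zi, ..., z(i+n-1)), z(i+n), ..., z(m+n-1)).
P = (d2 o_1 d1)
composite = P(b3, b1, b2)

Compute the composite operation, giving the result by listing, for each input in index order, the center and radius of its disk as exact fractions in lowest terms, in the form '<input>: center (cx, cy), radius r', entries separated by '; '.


Only the slot chain above each b matters under d2; compose those maps.
b3: after 2 affine steps, its disk has center (1/16, -7/16), radius 1/72
b1: after 2 affine steps, its disk has center (-1/32, -1/2), radius 1/96
b2: after 1 affine step, its disk has center (1/2, 1/2), radius 1/5

b1: center (-1/32, -1/2), radius 1/96; b2: center (1/2, 1/2), radius 1/5; b3: center (1/16, -7/16), radius 1/72


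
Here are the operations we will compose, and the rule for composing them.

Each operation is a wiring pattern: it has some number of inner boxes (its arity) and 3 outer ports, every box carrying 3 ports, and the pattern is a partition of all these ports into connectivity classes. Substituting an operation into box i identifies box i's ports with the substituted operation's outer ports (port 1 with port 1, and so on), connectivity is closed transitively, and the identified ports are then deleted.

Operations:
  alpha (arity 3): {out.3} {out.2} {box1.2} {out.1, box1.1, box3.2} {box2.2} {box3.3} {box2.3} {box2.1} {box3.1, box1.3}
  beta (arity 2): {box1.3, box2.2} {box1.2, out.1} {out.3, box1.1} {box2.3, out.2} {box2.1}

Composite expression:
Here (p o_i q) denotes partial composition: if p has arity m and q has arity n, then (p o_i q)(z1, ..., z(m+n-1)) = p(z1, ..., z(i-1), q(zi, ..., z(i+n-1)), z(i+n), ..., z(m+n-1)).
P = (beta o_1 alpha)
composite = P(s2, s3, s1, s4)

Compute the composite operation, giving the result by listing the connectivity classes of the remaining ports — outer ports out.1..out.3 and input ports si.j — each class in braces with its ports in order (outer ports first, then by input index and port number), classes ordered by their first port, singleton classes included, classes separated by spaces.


{out.1} {out.2, s4.3} {out.3, s1.2, s2.1} {s1.1, s2.3} {s1.3} {s2.2} {s3.1} {s3.2} {s3.3} {s4.1} {s4.2}

Two ports join when wires chain via beta-identified ports.
alpha over (s2, s3, s1) gives {out.1, s1.2, s2.1} {out.2} {out.3} {s1.1, s2.3} {s1.3} {s2.2} {s3.1} {s3.2} {s3.3}, out.j being that stage's outer ports
beta over (s2, s3, s1, s4) gives {out.1} {out.2, s4.3} {out.3, s1.2, s2.1} {s1.1, s2.3} {s1.3} {s2.2} {s3.1} {s3.2} {s3.3} {s4.1} {s4.2}, out.j being that stage's outer ports


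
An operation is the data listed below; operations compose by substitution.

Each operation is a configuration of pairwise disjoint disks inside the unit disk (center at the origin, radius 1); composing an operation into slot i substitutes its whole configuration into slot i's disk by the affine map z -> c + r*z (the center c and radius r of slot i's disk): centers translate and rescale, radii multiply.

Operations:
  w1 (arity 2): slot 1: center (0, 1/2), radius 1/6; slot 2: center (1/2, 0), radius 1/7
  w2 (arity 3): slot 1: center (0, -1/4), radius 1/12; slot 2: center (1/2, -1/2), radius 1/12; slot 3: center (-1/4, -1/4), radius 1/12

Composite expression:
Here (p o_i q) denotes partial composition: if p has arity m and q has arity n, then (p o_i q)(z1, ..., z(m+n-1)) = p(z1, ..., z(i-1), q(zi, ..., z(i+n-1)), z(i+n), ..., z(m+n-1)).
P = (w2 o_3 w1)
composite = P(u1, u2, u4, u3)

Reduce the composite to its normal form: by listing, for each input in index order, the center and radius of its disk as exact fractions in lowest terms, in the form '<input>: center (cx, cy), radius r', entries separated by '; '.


Affine substitution under w2: radii multiply and u-centers shift.
input u1: applying the 1 nested substitution gives center (0, -1/4), radius 1/12
input u2: applying the 1 nested substitution gives center (1/2, -1/2), radius 1/12
input u4: applying the 2 nested substitutions gives center (-1/4, -5/24), radius 1/72
input u3: applying the 2 nested substitutions gives center (-5/24, -1/4), radius 1/84

u1: center (0, -1/4), radius 1/12; u2: center (1/2, -1/2), radius 1/12; u3: center (-5/24, -1/4), radius 1/84; u4: center (-1/4, -5/24), radius 1/72


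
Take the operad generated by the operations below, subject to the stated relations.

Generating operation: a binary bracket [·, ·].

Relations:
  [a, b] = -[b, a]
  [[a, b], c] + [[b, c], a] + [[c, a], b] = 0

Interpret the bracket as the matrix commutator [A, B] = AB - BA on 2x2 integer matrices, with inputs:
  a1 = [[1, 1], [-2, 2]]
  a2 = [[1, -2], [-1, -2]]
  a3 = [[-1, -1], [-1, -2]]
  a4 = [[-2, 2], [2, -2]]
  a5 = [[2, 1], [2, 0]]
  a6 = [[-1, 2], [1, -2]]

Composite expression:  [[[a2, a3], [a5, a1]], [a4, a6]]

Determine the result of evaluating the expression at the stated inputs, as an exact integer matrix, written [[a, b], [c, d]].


[a2, a3] = [[1, -1], [2, -1]]
[a5, a1] = [[-4, 3], [2, 4]]
[[a2, a3], [a5, a1]] = [[-8, -2], [-20, 8]]
[a4, a6] = [[-2, -2], [2, 2]]
[[[a2, a3], [a5, a1]], [a4, a6]] = [[-44, 24], [112, 44]]

[[-44, 24], [112, 44]]


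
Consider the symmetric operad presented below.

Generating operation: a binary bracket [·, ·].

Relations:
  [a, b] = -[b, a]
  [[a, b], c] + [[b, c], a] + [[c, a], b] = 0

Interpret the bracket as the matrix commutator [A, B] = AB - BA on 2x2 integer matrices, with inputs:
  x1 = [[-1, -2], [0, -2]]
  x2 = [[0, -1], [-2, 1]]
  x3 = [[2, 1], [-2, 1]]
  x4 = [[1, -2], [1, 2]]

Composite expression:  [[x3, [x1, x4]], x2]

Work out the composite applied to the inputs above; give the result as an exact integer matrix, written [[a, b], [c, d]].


[[9, 18], [-45, -9]]

[x1, x4] = [[-2, -4], [-1, 2]]
[x3, [x1, x4]] = [[-9, 0], [9, 9]]
[[x3, [x1, x4]], x2] = [[9, 18], [-45, -9]]


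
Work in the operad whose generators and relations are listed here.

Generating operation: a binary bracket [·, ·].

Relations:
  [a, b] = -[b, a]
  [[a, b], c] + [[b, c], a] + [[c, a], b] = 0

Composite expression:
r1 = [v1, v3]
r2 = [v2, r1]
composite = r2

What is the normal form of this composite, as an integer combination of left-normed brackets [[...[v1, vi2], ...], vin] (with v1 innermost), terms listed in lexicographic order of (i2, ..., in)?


-[[v1, v3], v2]

Left-normed coefficients sit on the v1-initial expansion words.
Composite bracket: [v2, [v1, v3]]
Expanding via [a, b] = ab - ba: 4 signed words (2^2 = 4).
Keep just the words that open with v1:
  v1v3v2 appears with sign -1, giving the term -[[v1, v3], v2]


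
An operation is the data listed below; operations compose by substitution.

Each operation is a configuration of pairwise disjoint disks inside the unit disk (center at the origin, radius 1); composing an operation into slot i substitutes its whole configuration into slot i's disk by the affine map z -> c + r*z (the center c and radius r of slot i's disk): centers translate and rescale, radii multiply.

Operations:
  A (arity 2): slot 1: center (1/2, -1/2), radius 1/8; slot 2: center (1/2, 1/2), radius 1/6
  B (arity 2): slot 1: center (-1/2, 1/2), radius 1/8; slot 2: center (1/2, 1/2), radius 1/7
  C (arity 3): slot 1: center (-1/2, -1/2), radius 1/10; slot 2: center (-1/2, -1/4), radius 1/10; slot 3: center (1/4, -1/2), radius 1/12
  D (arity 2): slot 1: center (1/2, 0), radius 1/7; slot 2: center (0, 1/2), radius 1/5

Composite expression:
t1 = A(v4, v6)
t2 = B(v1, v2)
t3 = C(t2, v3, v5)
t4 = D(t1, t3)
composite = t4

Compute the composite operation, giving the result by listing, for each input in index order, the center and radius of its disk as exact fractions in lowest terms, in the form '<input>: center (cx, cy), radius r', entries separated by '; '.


Each v-disk chains the slot maps above it in D; radii multiply.
input v4: applying the 2 nested substitutions gives center (4/7, -1/14), radius 1/56
input v6: applying the 2 nested substitutions gives center (4/7, 1/14), radius 1/42
input v1: applying the 3 nested substitutions gives center (-11/100, 41/100), radius 1/400
input v2: applying the 3 nested substitutions gives center (-9/100, 41/100), radius 1/350
input v3: applying the 2 nested substitutions gives center (-1/10, 9/20), radius 1/50
input v5: applying the 2 nested substitutions gives center (1/20, 2/5), radius 1/60

v1: center (-11/100, 41/100), radius 1/400; v2: center (-9/100, 41/100), radius 1/350; v3: center (-1/10, 9/20), radius 1/50; v4: center (4/7, -1/14), radius 1/56; v5: center (1/20, 2/5), radius 1/60; v6: center (4/7, 1/14), radius 1/42


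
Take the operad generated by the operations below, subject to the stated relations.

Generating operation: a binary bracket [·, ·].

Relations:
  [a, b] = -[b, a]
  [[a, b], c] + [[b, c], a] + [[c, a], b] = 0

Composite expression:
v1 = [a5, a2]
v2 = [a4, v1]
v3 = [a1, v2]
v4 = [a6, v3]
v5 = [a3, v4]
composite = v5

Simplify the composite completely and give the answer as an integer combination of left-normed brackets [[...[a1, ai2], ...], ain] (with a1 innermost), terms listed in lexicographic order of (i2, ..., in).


Antisymmetry and Jacobi reduce to a1-anchored left-normed brackets.
Composite bracket: [a3, [a6, [a1, [a4, [a5, a2]]]]]
Expanding via [a, b] = ab - ba: 32 signed words (2^5 = 32).
The a1-initial words carry the normal form:
  sign of a1a2a5a4a6a3 is +1, so it contributes +[[[[[a1, a2], a5], a4], a6], a3]
  sign of a1a4a2a5a6a3 is -1, so it contributes -[[[[[a1, a4], a2], a5], a6], a3]
  sign of a1a4a5a2a6a3 is +1, so it contributes +[[[[[a1, a4], a5], a2], a6], a3]
  sign of a1a5a2a4a6a3 is -1, so it contributes -[[[[[a1, a5], a2], a4], a6], a3]

[[[[[a1, a2], a5], a4], a6], a3] - [[[[[a1, a4], a2], a5], a6], a3] + [[[[[a1, a4], a5], a2], a6], a3] - [[[[[a1, a5], a2], a4], a6], a3]


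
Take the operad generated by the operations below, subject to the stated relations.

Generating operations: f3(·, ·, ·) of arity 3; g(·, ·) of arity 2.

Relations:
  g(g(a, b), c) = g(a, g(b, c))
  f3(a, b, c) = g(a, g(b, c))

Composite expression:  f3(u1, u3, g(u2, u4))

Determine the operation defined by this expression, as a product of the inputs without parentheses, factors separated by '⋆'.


u1 ⋆ u3 ⋆ u2 ⋆ u4

Key point: f3 is associative — brackets drop, the u-order remains.
g(u2, u4) reduces to u2 ⋆ u4
f3(u1, u3, g(u2, u4)) reduces to u1 ⋆ u3 ⋆ u2 ⋆ u4


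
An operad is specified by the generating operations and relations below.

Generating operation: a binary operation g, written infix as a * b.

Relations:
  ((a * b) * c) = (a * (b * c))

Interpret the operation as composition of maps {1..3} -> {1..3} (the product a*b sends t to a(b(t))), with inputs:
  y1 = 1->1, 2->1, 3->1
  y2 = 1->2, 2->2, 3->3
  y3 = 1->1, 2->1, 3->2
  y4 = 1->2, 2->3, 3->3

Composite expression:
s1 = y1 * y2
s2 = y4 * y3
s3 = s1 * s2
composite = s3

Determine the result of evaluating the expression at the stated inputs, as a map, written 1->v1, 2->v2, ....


(y1 * y2) = 1->1, 2->1, 3->1
(y4 * y3) = 1->2, 2->2, 3->3
((y1 * y2) * (y4 * y3)) = 1->1, 2->1, 3->1

1->1, 2->1, 3->1
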